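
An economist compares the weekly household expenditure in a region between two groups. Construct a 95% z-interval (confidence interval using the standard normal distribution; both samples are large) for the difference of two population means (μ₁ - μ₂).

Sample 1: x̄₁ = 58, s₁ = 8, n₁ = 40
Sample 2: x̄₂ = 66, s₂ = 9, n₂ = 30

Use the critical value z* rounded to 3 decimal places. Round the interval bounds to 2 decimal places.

Both samples are large (n₁ = 40 ≥ 30, n₂ = 30 ≥ 30), so a z-interval for the difference of means applies.

Point estimate: x̄₁ - x̄₂ = 58 - 66 = -8

Standard error: SE = √(s₁²/n₁ + s₂²/n₂)
= √(8²/40 + 9²/30)
= √(1.600000 + 2.700000)
= 2.073644

For 95% confidence, z* = 1.96 (from standard normal table)
Margin of error: E = z* × SE = 1.96 × 2.073644 = 4.0643

Z-interval: (x̄₁ - x̄₂) ± E = -8 ± 4.0643 = (-12.0643, -3.9357)

Rounded to 2 decimal places:

(-12.06, -3.94)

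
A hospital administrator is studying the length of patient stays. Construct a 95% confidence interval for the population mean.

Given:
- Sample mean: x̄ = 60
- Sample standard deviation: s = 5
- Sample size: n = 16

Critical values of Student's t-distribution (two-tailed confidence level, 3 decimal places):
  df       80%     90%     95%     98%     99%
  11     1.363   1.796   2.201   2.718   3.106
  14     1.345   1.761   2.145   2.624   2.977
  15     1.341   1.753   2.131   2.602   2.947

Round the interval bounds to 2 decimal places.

The population standard deviation σ is unknown (only the sample standard deviation s is given), so use a t-interval with df = n - 1 = 16 - 1 = 15.

For 95% confidence with df = 15, t* = 2.131 (from t-table)

Standard error: SE = s/√n = 5/√16 = 1.250000

Margin of error: E = t* × SE = 2.131 × 1.250000 = 2.6637

T-interval: x̄ ± E = 60 ± 2.6637 = (57.3362, 62.6638)

Rounded to 2 decimal places:

(57.34, 62.66)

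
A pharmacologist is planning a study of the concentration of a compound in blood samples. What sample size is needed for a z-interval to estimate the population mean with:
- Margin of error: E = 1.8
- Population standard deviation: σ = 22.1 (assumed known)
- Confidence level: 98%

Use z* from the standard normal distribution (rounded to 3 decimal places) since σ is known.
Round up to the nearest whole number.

Using z* since population σ is known (z-interval formula).

For 98% confidence, z* = 2.326 (from standard normal table)

Sample size formula for z-interval: n = (z*σ/E)²

n = (2.326 × 22.1 / 1.8)²
  = (28.558111)²
  = 815.5657

Round up to the nearest whole number: n = 816

816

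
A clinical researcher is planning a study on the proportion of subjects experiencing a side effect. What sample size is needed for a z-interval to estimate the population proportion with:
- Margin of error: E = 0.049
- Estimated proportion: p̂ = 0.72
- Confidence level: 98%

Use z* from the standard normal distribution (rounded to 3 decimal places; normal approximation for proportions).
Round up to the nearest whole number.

Using z* for proportion z-interval (normal approximation).

For 98% confidence, z* = 2.326 (from standard normal table)

Sample size formula for proportion z-interval: n = z*²p̂(1-p̂)/E²

n = 2.326² × 0.72 × 0.28 / 0.049²
  = 5.410276 × 0.2016 / 0.002401
  = 454.2739

Round up to the nearest whole number: n = 455

455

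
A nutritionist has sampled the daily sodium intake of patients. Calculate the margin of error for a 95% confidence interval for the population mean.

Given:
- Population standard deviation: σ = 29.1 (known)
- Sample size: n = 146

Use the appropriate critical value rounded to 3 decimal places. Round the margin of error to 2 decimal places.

The population standard deviation σ is known, so use the z-interval margin of error formula.

For 95% confidence, z* = 1.96 (from standard normal table)

Margin of error formula for z-interval: E = z* × σ/√n

E = 1.96 × 29.1/√146
  = 1.96 × 2.408333
  = 4.7203

Rounded to 2 decimal places:

4.72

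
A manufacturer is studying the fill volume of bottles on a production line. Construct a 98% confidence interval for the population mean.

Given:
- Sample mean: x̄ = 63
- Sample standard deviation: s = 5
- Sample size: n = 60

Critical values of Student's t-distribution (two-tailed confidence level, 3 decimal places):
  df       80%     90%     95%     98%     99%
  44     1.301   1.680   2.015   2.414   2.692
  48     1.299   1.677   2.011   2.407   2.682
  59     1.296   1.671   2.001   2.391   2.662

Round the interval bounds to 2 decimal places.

The population standard deviation σ is unknown (only the sample standard deviation s is given), so use a t-interval with df = n - 1 = 60 - 1 = 59.

For 98% confidence with df = 59, t* = 2.391 (from t-table)

Standard error: SE = s/√n = 5/√60 = 0.645497

Margin of error: E = t* × SE = 2.391 × 0.645497 = 1.5434

T-interval: x̄ ± E = 63 ± 1.5434 = (61.4566, 64.5434)

Rounded to 2 decimal places:

(61.46, 64.54)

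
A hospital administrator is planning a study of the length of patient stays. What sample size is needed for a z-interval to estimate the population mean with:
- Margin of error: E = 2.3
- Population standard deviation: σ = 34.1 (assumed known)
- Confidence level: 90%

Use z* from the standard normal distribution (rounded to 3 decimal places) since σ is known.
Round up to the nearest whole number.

Using z* since population σ is known (z-interval formula).

For 90% confidence, z* = 1.645 (from standard normal table)

Sample size formula for z-interval: n = (z*σ/E)²

n = (1.645 × 34.1 / 2.3)²
  = (24.388913)²
  = 594.8191

Round up to the nearest whole number: n = 595

595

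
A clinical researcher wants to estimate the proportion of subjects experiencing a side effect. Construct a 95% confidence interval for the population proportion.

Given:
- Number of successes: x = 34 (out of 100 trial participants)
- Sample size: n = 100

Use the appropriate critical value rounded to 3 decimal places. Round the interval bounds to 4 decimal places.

Sample proportion: p̂ = 34/100 = 0.340000

Check conditions for normal approximation:
  np̂ = 34 ≥ 10 ✓
  n(1-p̂) = 66 ≥ 10 ✓

The sample is large enough, so use a z-interval (normal approximation) for the proportion.

For 95% confidence, z* = 1.96 (from standard normal table)

Standard error: SE = √(p̂(1-p̂)/n) = √(0.340000×0.660000/100) = 0.04737088

Margin of error: E = z* × SE = 1.96 × 0.04737088 = 0.092847

Z-interval: p̂ ± E = 0.340000 ± 0.092847 = (0.247153, 0.432847)

Rounded to 4 decimal places:

(0.2472, 0.4328)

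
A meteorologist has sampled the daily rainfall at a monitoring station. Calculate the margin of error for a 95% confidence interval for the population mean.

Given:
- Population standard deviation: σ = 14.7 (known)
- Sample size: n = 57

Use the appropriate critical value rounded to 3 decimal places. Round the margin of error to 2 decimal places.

The population standard deviation σ is known, so use the z-interval margin of error formula.

For 95% confidence, z* = 1.96 (from standard normal table)

Margin of error formula for z-interval: E = z* × σ/√n

E = 1.96 × 14.7/√57
  = 1.96 × 1.947063
  = 3.8162

Rounded to 2 decimal places:

3.82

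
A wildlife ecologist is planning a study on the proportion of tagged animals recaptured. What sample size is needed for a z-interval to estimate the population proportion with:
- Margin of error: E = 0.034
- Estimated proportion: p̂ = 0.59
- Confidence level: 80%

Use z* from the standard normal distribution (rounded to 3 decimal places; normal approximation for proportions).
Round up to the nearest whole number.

Using z* for proportion z-interval (normal approximation).

For 80% confidence, z* = 1.282 (from standard normal table)

Sample size formula for proportion z-interval: n = z*²p̂(1-p̂)/E²

n = 1.282² × 0.59 × 0.41 / 0.034²
  = 1.643524 × 0.2419 / 0.001156
  = 343.9173

Round up to the nearest whole number: n = 344

344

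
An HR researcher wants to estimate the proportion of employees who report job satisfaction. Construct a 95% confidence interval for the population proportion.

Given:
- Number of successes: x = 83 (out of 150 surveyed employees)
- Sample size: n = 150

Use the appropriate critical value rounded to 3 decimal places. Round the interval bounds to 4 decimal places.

Sample proportion: p̂ = 83/150 = 0.553333

Check conditions for normal approximation:
  np̂ = 83 ≥ 10 ✓
  n(1-p̂) = 67 ≥ 10 ✓

The sample is large enough, so use a z-interval (normal approximation) for the proportion.

For 95% confidence, z* = 1.96 (from standard normal table)

Standard error: SE = √(p̂(1-p̂)/n) = √(0.553333×0.446667/150) = 0.04059192

Margin of error: E = z* × SE = 1.96 × 0.04059192 = 0.079560

Z-interval: p̂ ± E = 0.553333 ± 0.079560 = (0.473773, 0.632893)

Rounded to 4 decimal places:

(0.4738, 0.6329)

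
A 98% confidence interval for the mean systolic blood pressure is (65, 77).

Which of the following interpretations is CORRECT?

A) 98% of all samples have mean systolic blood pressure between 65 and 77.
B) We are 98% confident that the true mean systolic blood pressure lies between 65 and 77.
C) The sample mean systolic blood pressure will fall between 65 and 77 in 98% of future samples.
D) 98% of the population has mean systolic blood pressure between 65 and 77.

A confidence interval represents our confidence in the procedure, not a probability statement about the parameter.

Key concept: If we repeated this sampling process many times and computed a 98% CI each time, about 98% of those intervals would contain the true population parameter.

For this specific interval (65, 77):
- Midpoint (point estimate): 71
- Margin of error: 6

The correct interpretation is the one stating confidence that the true parameter lies in the interval — option B.

B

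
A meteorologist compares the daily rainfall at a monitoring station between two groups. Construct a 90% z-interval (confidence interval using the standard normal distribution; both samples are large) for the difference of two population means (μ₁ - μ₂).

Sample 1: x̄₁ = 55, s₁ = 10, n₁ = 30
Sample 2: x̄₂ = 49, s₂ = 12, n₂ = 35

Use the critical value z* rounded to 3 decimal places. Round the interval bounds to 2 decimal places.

Both samples are large (n₁ = 30 ≥ 30, n₂ = 35 ≥ 30), so a z-interval for the difference of means applies.

Point estimate: x̄₁ - x̄₂ = 55 - 49 = 6

Standard error: SE = √(s₁²/n₁ + s₂²/n₂)
= √(10²/30 + 12²/35)
= √(3.333333 + 4.114286)
= 2.729033

For 90% confidence, z* = 1.645 (from standard normal table)
Margin of error: E = z* × SE = 1.645 × 2.729033 = 4.4893

Z-interval: (x̄₁ - x̄₂) ± E = 6 ± 4.4893 = (1.5107, 10.4893)

Rounded to 2 decimal places:

(1.51, 10.49)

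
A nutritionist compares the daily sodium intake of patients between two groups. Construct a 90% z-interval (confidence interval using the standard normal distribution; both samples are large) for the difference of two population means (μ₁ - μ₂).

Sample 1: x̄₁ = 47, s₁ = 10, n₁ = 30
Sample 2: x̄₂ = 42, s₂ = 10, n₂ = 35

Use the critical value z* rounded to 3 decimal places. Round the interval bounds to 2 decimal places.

Both samples are large (n₁ = 30 ≥ 30, n₂ = 35 ≥ 30), so a z-interval for the difference of means applies.

Point estimate: x̄₁ - x̄₂ = 47 - 42 = 5

Standard error: SE = √(s₁²/n₁ + s₂²/n₂)
= √(10²/30 + 10²/35)
= √(3.333333 + 2.857143)
= 2.488067

For 90% confidence, z* = 1.645 (from standard normal table)
Margin of error: E = z* × SE = 1.645 × 2.488067 = 4.0929

Z-interval: (x̄₁ - x̄₂) ± E = 5 ± 4.0929 = (0.9071, 9.0929)

Rounded to 2 decimal places:

(0.91, 9.09)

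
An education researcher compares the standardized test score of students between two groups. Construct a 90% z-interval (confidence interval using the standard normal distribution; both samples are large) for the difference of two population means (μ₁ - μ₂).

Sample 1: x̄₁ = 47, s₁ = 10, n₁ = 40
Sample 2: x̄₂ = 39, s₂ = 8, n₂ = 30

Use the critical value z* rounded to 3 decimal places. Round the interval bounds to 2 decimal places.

Both samples are large (n₁ = 40 ≥ 30, n₂ = 30 ≥ 30), so a z-interval for the difference of means applies.

Point estimate: x̄₁ - x̄₂ = 47 - 39 = 8

Standard error: SE = √(s₁²/n₁ + s₂²/n₂)
= √(10²/40 + 8²/30)
= √(2.500000 + 2.133333)
= 2.152518

For 90% confidence, z* = 1.645 (from standard normal table)
Margin of error: E = z* × SE = 1.645 × 2.152518 = 3.5409

Z-interval: (x̄₁ - x̄₂) ± E = 8 ± 3.5409 = (4.4591, 11.5409)

Rounded to 2 decimal places:

(4.46, 11.54)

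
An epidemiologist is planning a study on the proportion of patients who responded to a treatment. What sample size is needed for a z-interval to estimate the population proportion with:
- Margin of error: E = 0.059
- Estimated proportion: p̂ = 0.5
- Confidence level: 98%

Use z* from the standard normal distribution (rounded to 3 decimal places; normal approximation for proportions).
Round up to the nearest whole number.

Using z* for proportion z-interval (normal approximation).

For 98% confidence, z* = 2.326 (from standard normal table)

Sample size formula for proportion z-interval: n = z*²p̂(1-p̂)/E²

n = 2.326² × 0.5 × 0.5 / 0.059²
  = 5.410276 × 0.25 / 0.003481
  = 388.5576

Round up to the nearest whole number: n = 389

389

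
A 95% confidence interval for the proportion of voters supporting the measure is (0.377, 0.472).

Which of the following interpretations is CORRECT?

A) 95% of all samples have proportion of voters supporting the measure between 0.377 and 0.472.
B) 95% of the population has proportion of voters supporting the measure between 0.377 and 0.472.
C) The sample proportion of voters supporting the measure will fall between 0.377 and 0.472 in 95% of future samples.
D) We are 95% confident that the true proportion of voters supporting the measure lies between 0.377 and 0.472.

A confidence interval represents our confidence in the procedure, not a probability statement about the parameter.

Key concept: If we repeated this sampling process many times and computed a 95% CI each time, about 95% of those intervals would contain the true population parameter.

For this specific interval (0.377, 0.472):
- Midpoint (point estimate): 0.4245
- Margin of error: 0.0475

The correct interpretation is the one stating confidence that the true parameter lies in the interval — option D.

D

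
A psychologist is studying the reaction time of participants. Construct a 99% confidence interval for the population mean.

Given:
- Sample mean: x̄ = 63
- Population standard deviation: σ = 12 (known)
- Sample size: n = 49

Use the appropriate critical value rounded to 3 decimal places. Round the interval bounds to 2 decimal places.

The population standard deviation σ is known, so use a z-interval (standard normal critical value).

For 99% confidence, z* = 2.576 (from standard normal table)

Standard error: SE = σ/√n = 12/√49 = 1.714286

Margin of error: E = z* × SE = 2.576 × 1.714286 = 4.4160

Z-interval: x̄ ± E = 63 ± 4.4160 = (58.5840, 67.4160)

Rounded to 2 decimal places:

(58.58, 67.42)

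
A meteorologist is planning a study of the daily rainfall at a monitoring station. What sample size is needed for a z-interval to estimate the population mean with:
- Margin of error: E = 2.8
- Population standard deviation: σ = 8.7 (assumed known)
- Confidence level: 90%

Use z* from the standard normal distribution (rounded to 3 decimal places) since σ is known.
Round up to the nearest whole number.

Using z* since population σ is known (z-interval formula).

For 90% confidence, z* = 1.645 (from standard normal table)

Sample size formula for z-interval: n = (z*σ/E)²

n = (1.645 × 8.7 / 2.8)²
  = (5.111250)²
  = 26.1249

Round up to the nearest whole number: n = 27

27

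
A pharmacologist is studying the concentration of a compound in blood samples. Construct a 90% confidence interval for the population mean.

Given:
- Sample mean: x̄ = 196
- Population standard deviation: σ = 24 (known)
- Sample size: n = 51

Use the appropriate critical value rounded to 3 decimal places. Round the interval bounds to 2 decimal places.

The population standard deviation σ is known, so use a z-interval (standard normal critical value).

For 90% confidence, z* = 1.645 (from standard normal table)

Standard error: SE = σ/√n = 24/√51 = 3.360672

Margin of error: E = z* × SE = 1.645 × 3.360672 = 5.5283

Z-interval: x̄ ± E = 196 ± 5.5283 = (190.4717, 201.5283)

Rounded to 2 decimal places:

(190.47, 201.53)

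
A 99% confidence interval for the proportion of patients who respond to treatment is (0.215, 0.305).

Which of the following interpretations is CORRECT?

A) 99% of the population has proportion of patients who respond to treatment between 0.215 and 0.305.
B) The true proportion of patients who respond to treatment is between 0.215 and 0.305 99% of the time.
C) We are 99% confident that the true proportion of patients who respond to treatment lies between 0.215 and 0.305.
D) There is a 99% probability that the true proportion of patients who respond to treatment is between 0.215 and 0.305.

A confidence interval represents our confidence in the procedure, not a probability statement about the parameter.

Key concept: If we repeated this sampling process many times and computed a 99% CI each time, about 99% of those intervals would contain the true population parameter.

For this specific interval (0.215, 0.305):
- Midpoint (point estimate): 0.26
- Margin of error: 0.045

The correct interpretation is the one stating confidence that the true parameter lies in the interval — option C.

C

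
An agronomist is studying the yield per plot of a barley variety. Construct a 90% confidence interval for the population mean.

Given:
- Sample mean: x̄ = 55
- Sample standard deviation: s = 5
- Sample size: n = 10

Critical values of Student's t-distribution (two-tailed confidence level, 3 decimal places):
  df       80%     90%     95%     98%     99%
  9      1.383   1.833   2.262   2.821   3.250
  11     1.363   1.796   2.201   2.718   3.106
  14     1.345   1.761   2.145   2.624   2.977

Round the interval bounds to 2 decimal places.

The population standard deviation σ is unknown (only the sample standard deviation s is given), so use a t-interval with df = n - 1 = 10 - 1 = 9.

For 90% confidence with df = 9, t* = 1.833 (from t-table)

Standard error: SE = s/√n = 5/√10 = 1.581139

Margin of error: E = t* × SE = 1.833 × 1.581139 = 2.8982

T-interval: x̄ ± E = 55 ± 2.8982 = (52.1018, 57.8982)

Rounded to 2 decimal places:

(52.10, 57.90)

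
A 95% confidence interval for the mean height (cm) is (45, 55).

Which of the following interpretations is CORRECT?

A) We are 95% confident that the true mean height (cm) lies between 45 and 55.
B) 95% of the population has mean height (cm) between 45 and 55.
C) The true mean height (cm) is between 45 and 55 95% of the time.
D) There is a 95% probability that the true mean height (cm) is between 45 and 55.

A confidence interval represents our confidence in the procedure, not a probability statement about the parameter.

Key concept: If we repeated this sampling process many times and computed a 95% CI each time, about 95% of those intervals would contain the true population parameter.

For this specific interval (45, 55):
- Midpoint (point estimate): 50
- Margin of error: 5

The correct interpretation is the one stating confidence that the true parameter lies in the interval — option A.

A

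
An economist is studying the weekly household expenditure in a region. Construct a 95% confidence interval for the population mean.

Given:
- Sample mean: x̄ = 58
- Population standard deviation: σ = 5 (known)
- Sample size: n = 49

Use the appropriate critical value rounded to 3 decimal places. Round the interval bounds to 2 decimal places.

The population standard deviation σ is known, so use a z-interval (standard normal critical value).

For 95% confidence, z* = 1.96 (from standard normal table)

Standard error: SE = σ/√n = 5/√49 = 0.714286

Margin of error: E = z* × SE = 1.96 × 0.714286 = 1.4000

Z-interval: x̄ ± E = 58 ± 1.4000 = (56.6000, 59.4000)

Rounded to 2 decimal places:

(56.60, 59.40)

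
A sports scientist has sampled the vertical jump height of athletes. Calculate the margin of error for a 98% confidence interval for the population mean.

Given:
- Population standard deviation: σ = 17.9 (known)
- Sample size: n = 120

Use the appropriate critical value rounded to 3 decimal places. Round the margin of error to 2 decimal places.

The population standard deviation σ is known, so use the z-interval margin of error formula.

For 98% confidence, z* = 2.326 (from standard normal table)

Margin of error formula for z-interval: E = z* × σ/√n

E = 2.326 × 17.9/√120
  = 2.326 × 1.634039
  = 3.8008

Rounded to 2 decimal places:

3.80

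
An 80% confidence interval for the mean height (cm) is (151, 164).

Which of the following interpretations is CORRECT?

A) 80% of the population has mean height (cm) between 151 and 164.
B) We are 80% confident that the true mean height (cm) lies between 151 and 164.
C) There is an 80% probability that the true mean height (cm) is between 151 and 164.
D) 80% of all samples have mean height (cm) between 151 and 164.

A confidence interval represents our confidence in the procedure, not a probability statement about the parameter.

Key concept: If we repeated this sampling process many times and computed an 80% CI each time, about 80% of those intervals would contain the true population parameter.

For this specific interval (151, 164):
- Midpoint (point estimate): 157.5
- Margin of error: 6.5

The correct interpretation is the one stating confidence that the true parameter lies in the interval — option B.

B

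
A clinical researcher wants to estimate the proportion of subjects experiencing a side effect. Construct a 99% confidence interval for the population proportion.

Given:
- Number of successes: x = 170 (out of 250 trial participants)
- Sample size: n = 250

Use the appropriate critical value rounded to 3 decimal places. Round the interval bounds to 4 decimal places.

Sample proportion: p̂ = 170/250 = 0.680000

Check conditions for normal approximation:
  np̂ = 170 ≥ 10 ✓
  n(1-p̂) = 80 ≥ 10 ✓

The sample is large enough, so use a z-interval (normal approximation) for the proportion.

For 99% confidence, z* = 2.576 (from standard normal table)

Standard error: SE = √(p̂(1-p̂)/n) = √(0.680000×0.320000/250) = 0.02950254

Margin of error: E = z* × SE = 2.576 × 0.02950254 = 0.075999

Z-interval: p̂ ± E = 0.680000 ± 0.075999 = (0.604001, 0.755999)

Rounded to 4 decimal places:

(0.6040, 0.7560)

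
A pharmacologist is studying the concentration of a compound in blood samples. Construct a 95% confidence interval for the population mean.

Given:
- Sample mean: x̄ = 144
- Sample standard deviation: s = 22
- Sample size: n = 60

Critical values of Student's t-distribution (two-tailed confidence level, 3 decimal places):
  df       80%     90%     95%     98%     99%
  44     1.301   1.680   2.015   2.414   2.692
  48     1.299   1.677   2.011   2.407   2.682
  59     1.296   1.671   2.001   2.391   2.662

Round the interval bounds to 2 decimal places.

The population standard deviation σ is unknown (only the sample standard deviation s is given), so use a t-interval with df = n - 1 = 60 - 1 = 59.

For 95% confidence with df = 59, t* = 2.001 (from t-table)

Standard error: SE = s/√n = 22/√60 = 2.840188

Margin of error: E = t* × SE = 2.001 × 2.840188 = 5.6832

T-interval: x̄ ± E = 144 ± 5.6832 = (138.3168, 149.6832)

Rounded to 2 decimal places:

(138.32, 149.68)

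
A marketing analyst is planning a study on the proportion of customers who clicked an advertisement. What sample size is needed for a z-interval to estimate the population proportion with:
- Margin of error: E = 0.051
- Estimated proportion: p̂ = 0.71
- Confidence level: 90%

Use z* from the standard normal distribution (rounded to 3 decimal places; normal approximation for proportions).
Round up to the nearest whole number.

Using z* for proportion z-interval (normal approximation).

For 90% confidence, z* = 1.645 (from standard normal table)

Sample size formula for proportion z-interval: n = z*²p̂(1-p̂)/E²

n = 1.645² × 0.71 × 0.29 / 0.051²
  = 2.706025 × 0.2059 / 0.002601
  = 214.2140

Round up to the nearest whole number: n = 215

215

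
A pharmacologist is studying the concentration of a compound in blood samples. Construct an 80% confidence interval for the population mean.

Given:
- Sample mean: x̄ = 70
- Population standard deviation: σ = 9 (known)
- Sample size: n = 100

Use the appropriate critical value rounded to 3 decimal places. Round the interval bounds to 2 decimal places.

The population standard deviation σ is known, so use a z-interval (standard normal critical value).

For 80% confidence, z* = 1.282 (from standard normal table)

Standard error: SE = σ/√n = 9/√100 = 0.900000

Margin of error: E = z* × SE = 1.282 × 0.900000 = 1.1538

Z-interval: x̄ ± E = 70 ± 1.1538 = (68.8462, 71.1538)

Rounded to 2 decimal places:

(68.85, 71.15)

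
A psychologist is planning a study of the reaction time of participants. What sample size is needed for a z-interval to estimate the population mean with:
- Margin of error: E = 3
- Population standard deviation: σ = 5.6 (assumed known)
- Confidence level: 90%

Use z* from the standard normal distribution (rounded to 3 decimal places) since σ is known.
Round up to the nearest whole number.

Using z* since population σ is known (z-interval formula).

For 90% confidence, z* = 1.645 (from standard normal table)

Sample size formula for z-interval: n = (z*σ/E)²

n = (1.645 × 5.6 / 3)²
  = (3.070667)²
  = 9.4290

Round up to the nearest whole number: n = 10

10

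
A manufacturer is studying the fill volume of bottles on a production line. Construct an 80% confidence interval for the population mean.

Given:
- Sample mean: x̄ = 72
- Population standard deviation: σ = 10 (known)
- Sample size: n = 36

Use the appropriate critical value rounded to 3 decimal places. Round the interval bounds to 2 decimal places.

The population standard deviation σ is known, so use a z-interval (standard normal critical value).

For 80% confidence, z* = 1.282 (from standard normal table)

Standard error: SE = σ/√n = 10/√36 = 1.666667

Margin of error: E = z* × SE = 1.282 × 1.666667 = 2.1367

Z-interval: x̄ ± E = 72 ± 2.1367 = (69.8633, 74.1367)

Rounded to 2 decimal places:

(69.86, 74.14)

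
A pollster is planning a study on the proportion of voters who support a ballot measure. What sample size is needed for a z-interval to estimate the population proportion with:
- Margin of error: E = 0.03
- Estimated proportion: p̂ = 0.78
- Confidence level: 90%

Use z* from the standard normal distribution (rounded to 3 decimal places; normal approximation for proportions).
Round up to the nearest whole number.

Using z* for proportion z-interval (normal approximation).

For 90% confidence, z* = 1.645 (from standard normal table)

Sample size formula for proportion z-interval: n = z*²p̂(1-p̂)/E²

n = 1.645² × 0.78 × 0.22 / 0.03²
  = 2.706025 × 0.1716 / 0.0009
  = 515.9488

Round up to the nearest whole number: n = 516

516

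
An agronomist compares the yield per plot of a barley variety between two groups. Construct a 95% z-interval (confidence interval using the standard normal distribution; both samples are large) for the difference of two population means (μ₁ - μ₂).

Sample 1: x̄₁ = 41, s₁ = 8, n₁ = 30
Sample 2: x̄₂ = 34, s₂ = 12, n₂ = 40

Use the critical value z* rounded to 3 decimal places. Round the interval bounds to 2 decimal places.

Both samples are large (n₁ = 30 ≥ 30, n₂ = 40 ≥ 30), so a z-interval for the difference of means applies.

Point estimate: x̄₁ - x̄₂ = 41 - 34 = 7

Standard error: SE = √(s₁²/n₁ + s₂²/n₂)
= √(8²/30 + 12²/40)
= √(2.133333 + 3.600000)
= 2.394438

For 95% confidence, z* = 1.96 (from standard normal table)
Margin of error: E = z* × SE = 1.96 × 2.394438 = 4.6931

Z-interval: (x̄₁ - x̄₂) ± E = 7 ± 4.6931 = (2.3069, 11.6931)

Rounded to 2 decimal places:

(2.31, 11.69)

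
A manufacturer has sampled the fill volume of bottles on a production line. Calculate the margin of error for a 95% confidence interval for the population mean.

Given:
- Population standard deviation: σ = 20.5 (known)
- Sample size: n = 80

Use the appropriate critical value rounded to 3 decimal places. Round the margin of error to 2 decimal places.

The population standard deviation σ is known, so use the z-interval margin of error formula.

For 95% confidence, z* = 1.96 (from standard normal table)

Margin of error formula for z-interval: E = z* × σ/√n

E = 1.96 × 20.5/√80
  = 1.96 × 2.291970
  = 4.4923

Rounded to 2 decimal places:

4.49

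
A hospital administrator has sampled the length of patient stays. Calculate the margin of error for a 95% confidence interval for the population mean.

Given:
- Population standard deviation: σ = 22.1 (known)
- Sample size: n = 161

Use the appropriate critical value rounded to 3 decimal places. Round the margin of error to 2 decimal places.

The population standard deviation σ is known, so use the z-interval margin of error formula.

For 95% confidence, z* = 1.96 (from standard normal table)

Margin of error formula for z-interval: E = z* × σ/√n

E = 1.96 × 22.1/√161
  = 1.96 × 1.741724
  = 3.4138

Rounded to 2 decimal places:

3.41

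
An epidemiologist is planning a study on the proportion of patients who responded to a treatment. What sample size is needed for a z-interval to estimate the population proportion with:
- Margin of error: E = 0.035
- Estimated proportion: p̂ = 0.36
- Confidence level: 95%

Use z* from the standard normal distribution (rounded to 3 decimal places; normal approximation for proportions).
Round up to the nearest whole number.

Using z* for proportion z-interval (normal approximation).

For 95% confidence, z* = 1.96 (from standard normal table)

Sample size formula for proportion z-interval: n = z*²p̂(1-p̂)/E²

n = 1.96² × 0.36 × 0.64 / 0.035²
  = 3.8416 × 0.2304 / 0.001225
  = 722.5344

Round up to the nearest whole number: n = 723

723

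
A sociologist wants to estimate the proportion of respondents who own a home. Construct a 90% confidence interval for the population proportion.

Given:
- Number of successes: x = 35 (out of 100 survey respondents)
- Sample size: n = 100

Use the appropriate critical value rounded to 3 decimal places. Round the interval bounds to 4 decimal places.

Sample proportion: p̂ = 35/100 = 0.350000

Check conditions for normal approximation:
  np̂ = 35 ≥ 10 ✓
  n(1-p̂) = 65 ≥ 10 ✓

The sample is large enough, so use a z-interval (normal approximation) for the proportion.

For 90% confidence, z* = 1.645 (from standard normal table)

Standard error: SE = √(p̂(1-p̂)/n) = √(0.350000×0.650000/100) = 0.04769696

Margin of error: E = z* × SE = 1.645 × 0.04769696 = 0.078461

Z-interval: p̂ ± E = 0.350000 ± 0.078461 = (0.271539, 0.428461)

Rounded to 4 decimal places:

(0.2715, 0.4285)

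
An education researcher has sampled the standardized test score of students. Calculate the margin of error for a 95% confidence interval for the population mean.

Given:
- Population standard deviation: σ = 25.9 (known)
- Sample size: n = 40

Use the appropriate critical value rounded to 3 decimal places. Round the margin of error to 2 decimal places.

The population standard deviation σ is known, so use the z-interval margin of error formula.

For 95% confidence, z* = 1.96 (from standard normal table)

Margin of error formula for z-interval: E = z* × σ/√n

E = 1.96 × 25.9/√40
  = 1.96 × 4.095150
  = 8.0265

Rounded to 2 decimal places:

8.03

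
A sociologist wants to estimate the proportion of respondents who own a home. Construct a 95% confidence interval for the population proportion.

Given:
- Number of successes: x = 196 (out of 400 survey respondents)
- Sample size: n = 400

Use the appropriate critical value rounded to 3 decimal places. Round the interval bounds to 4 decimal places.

Sample proportion: p̂ = 196/400 = 0.490000

Check conditions for normal approximation:
  np̂ = 196 ≥ 10 ✓
  n(1-p̂) = 204 ≥ 10 ✓

The sample is large enough, so use a z-interval (normal approximation) for the proportion.

For 95% confidence, z* = 1.96 (from standard normal table)

Standard error: SE = √(p̂(1-p̂)/n) = √(0.490000×0.510000/400) = 0.02499500

Margin of error: E = z* × SE = 1.96 × 0.02499500 = 0.048990

Z-interval: p̂ ± E = 0.490000 ± 0.048990 = (0.441010, 0.538990)

Rounded to 4 decimal places:

(0.4410, 0.5390)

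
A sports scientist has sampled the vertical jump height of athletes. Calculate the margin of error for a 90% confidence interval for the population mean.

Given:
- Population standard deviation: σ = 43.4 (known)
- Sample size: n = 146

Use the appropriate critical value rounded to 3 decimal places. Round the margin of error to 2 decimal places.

The population standard deviation σ is known, so use the z-interval margin of error formula.

For 90% confidence, z* = 1.645 (from standard normal table)

Margin of error formula for z-interval: E = z* × σ/√n

E = 1.645 × 43.4/√146
  = 1.645 × 3.591810
  = 5.9085

Rounded to 2 decimal places:

5.91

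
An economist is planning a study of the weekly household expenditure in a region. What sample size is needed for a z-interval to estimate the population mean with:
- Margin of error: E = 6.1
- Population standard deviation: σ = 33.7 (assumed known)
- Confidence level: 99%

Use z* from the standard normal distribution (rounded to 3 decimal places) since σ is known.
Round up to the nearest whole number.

Using z* since population σ is known (z-interval formula).

For 99% confidence, z* = 2.576 (from standard normal table)

Sample size formula for z-interval: n = (z*σ/E)²

n = (2.576 × 33.7 / 6.1)²
  = (14.231344)²
  = 202.5312

Round up to the nearest whole number: n = 203

203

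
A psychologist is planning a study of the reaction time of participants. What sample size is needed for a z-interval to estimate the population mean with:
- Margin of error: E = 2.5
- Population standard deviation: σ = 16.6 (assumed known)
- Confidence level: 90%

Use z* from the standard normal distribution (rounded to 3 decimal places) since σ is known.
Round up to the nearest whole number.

Using z* since population σ is known (z-interval formula).

For 90% confidence, z* = 1.645 (from standard normal table)

Sample size formula for z-interval: n = (z*σ/E)²

n = (1.645 × 16.6 / 2.5)²
  = (10.922800)²
  = 119.3076

Round up to the nearest whole number: n = 120

120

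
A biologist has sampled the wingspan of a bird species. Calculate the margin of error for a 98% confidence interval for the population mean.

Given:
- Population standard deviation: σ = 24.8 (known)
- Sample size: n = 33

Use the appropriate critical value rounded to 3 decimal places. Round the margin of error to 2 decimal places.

The population standard deviation σ is known, so use the z-interval margin of error formula.

For 98% confidence, z* = 2.326 (from standard normal table)

Margin of error formula for z-interval: E = z* × σ/√n

E = 2.326 × 24.8/√33
  = 2.326 × 4.317126
  = 10.0416

Rounded to 2 decimal places:

10.04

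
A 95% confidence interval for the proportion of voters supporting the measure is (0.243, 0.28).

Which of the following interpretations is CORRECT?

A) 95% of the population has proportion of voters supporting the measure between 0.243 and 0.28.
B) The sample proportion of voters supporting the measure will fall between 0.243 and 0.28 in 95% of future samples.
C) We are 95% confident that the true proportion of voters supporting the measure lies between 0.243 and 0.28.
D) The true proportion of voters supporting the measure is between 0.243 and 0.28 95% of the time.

A confidence interval represents our confidence in the procedure, not a probability statement about the parameter.

Key concept: If we repeated this sampling process many times and computed a 95% CI each time, about 95% of those intervals would contain the true population parameter.

For this specific interval (0.243, 0.28):
- Midpoint (point estimate): 0.2615
- Margin of error: 0.0185

The correct interpretation is the one stating confidence that the true parameter lies in the interval — option C.

C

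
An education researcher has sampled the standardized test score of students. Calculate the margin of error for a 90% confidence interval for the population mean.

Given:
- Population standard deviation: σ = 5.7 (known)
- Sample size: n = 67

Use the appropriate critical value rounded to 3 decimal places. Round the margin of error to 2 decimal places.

The population standard deviation σ is known, so use the z-interval margin of error formula.

For 90% confidence, z* = 1.645 (from standard normal table)

Margin of error formula for z-interval: E = z* × σ/√n

E = 1.645 × 5.7/√67
  = 1.645 × 0.696366
  = 1.1455

Rounded to 2 decimal places:

1.15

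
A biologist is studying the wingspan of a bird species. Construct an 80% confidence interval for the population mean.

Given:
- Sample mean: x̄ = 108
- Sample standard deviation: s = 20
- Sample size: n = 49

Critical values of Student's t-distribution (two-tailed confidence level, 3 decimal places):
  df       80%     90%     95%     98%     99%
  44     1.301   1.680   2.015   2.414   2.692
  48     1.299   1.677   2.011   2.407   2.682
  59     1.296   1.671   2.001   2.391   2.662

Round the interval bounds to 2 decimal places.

The population standard deviation σ is unknown (only the sample standard deviation s is given), so use a t-interval with df = n - 1 = 49 - 1 = 48.

For 80% confidence with df = 48, t* = 1.299 (from t-table)

Standard error: SE = s/√n = 20/√49 = 2.857143

Margin of error: E = t* × SE = 1.299 × 2.857143 = 3.7114

T-interval: x̄ ± E = 108 ± 3.7114 = (104.2886, 111.7114)

Rounded to 2 decimal places:

(104.29, 111.71)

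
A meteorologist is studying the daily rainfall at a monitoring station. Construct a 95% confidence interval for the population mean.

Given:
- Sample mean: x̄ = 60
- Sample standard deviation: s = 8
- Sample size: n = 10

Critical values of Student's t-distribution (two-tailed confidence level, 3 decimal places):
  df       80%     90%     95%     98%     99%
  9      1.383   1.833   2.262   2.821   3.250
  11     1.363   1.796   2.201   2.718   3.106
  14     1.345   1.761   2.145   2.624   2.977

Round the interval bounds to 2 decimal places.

The population standard deviation σ is unknown (only the sample standard deviation s is given), so use a t-interval with df = n - 1 = 10 - 1 = 9.

For 95% confidence with df = 9, t* = 2.262 (from t-table)

Standard error: SE = s/√n = 8/√10 = 2.529822

Margin of error: E = t* × SE = 2.262 × 2.529822 = 5.7225

T-interval: x̄ ± E = 60 ± 5.7225 = (54.2775, 65.7225)

Rounded to 2 decimal places:

(54.28, 65.72)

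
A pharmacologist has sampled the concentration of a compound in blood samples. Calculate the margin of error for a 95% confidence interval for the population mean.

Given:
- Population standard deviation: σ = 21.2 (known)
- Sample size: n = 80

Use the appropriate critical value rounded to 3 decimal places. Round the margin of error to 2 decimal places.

The population standard deviation σ is known, so use the z-interval margin of error formula.

For 95% confidence, z* = 1.96 (from standard normal table)

Margin of error formula for z-interval: E = z* × σ/√n

E = 1.96 × 21.2/√80
  = 1.96 × 2.370232
  = 4.6457

Rounded to 2 decimal places:

4.65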